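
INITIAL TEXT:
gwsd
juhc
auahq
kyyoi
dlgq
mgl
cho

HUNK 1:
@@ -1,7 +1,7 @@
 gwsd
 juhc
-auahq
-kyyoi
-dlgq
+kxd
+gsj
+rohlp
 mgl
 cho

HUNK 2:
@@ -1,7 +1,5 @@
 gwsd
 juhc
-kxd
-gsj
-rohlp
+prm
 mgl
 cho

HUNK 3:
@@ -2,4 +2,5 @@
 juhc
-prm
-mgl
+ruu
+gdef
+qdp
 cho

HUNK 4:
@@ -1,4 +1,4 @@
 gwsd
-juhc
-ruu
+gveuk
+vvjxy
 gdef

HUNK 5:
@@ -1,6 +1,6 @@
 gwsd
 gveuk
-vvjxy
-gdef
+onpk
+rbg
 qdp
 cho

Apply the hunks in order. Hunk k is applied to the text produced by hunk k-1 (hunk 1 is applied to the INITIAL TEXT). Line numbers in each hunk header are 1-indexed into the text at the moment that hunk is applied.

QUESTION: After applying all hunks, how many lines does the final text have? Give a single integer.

Answer: 6

Derivation:
Hunk 1: at line 1 remove [auahq,kyyoi,dlgq] add [kxd,gsj,rohlp] -> 7 lines: gwsd juhc kxd gsj rohlp mgl cho
Hunk 2: at line 1 remove [kxd,gsj,rohlp] add [prm] -> 5 lines: gwsd juhc prm mgl cho
Hunk 3: at line 2 remove [prm,mgl] add [ruu,gdef,qdp] -> 6 lines: gwsd juhc ruu gdef qdp cho
Hunk 4: at line 1 remove [juhc,ruu] add [gveuk,vvjxy] -> 6 lines: gwsd gveuk vvjxy gdef qdp cho
Hunk 5: at line 1 remove [vvjxy,gdef] add [onpk,rbg] -> 6 lines: gwsd gveuk onpk rbg qdp cho
Final line count: 6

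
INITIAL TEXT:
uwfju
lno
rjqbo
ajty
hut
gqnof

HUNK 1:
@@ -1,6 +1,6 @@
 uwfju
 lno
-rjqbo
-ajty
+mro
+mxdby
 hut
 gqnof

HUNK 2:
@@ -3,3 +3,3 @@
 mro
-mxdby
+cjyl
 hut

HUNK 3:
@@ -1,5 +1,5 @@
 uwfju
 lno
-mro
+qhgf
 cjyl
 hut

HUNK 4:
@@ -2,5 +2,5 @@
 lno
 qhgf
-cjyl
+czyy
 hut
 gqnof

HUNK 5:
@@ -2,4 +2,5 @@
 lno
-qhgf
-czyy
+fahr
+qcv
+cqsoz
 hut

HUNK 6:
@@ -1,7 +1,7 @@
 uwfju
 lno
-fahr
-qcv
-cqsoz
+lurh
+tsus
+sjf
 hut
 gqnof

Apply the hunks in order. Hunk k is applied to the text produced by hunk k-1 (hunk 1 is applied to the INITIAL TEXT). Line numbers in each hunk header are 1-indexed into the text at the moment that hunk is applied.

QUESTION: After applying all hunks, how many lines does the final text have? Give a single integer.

Hunk 1: at line 1 remove [rjqbo,ajty] add [mro,mxdby] -> 6 lines: uwfju lno mro mxdby hut gqnof
Hunk 2: at line 3 remove [mxdby] add [cjyl] -> 6 lines: uwfju lno mro cjyl hut gqnof
Hunk 3: at line 1 remove [mro] add [qhgf] -> 6 lines: uwfju lno qhgf cjyl hut gqnof
Hunk 4: at line 2 remove [cjyl] add [czyy] -> 6 lines: uwfju lno qhgf czyy hut gqnof
Hunk 5: at line 2 remove [qhgf,czyy] add [fahr,qcv,cqsoz] -> 7 lines: uwfju lno fahr qcv cqsoz hut gqnof
Hunk 6: at line 1 remove [fahr,qcv,cqsoz] add [lurh,tsus,sjf] -> 7 lines: uwfju lno lurh tsus sjf hut gqnof
Final line count: 7

Answer: 7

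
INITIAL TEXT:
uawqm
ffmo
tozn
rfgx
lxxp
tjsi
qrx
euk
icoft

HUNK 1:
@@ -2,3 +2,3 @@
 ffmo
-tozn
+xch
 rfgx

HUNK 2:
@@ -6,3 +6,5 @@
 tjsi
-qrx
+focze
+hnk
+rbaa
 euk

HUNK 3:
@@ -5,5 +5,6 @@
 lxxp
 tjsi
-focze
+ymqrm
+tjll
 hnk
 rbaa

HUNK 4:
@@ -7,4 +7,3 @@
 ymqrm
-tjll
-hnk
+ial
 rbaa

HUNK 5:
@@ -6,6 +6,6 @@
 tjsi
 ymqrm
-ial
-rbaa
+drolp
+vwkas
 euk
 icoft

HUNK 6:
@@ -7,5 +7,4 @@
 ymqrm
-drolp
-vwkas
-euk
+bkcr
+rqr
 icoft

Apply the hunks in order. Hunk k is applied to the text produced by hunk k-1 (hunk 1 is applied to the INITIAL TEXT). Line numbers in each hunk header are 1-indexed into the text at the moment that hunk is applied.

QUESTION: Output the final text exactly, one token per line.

Answer: uawqm
ffmo
xch
rfgx
lxxp
tjsi
ymqrm
bkcr
rqr
icoft

Derivation:
Hunk 1: at line 2 remove [tozn] add [xch] -> 9 lines: uawqm ffmo xch rfgx lxxp tjsi qrx euk icoft
Hunk 2: at line 6 remove [qrx] add [focze,hnk,rbaa] -> 11 lines: uawqm ffmo xch rfgx lxxp tjsi focze hnk rbaa euk icoft
Hunk 3: at line 5 remove [focze] add [ymqrm,tjll] -> 12 lines: uawqm ffmo xch rfgx lxxp tjsi ymqrm tjll hnk rbaa euk icoft
Hunk 4: at line 7 remove [tjll,hnk] add [ial] -> 11 lines: uawqm ffmo xch rfgx lxxp tjsi ymqrm ial rbaa euk icoft
Hunk 5: at line 6 remove [ial,rbaa] add [drolp,vwkas] -> 11 lines: uawqm ffmo xch rfgx lxxp tjsi ymqrm drolp vwkas euk icoft
Hunk 6: at line 7 remove [drolp,vwkas,euk] add [bkcr,rqr] -> 10 lines: uawqm ffmo xch rfgx lxxp tjsi ymqrm bkcr rqr icoft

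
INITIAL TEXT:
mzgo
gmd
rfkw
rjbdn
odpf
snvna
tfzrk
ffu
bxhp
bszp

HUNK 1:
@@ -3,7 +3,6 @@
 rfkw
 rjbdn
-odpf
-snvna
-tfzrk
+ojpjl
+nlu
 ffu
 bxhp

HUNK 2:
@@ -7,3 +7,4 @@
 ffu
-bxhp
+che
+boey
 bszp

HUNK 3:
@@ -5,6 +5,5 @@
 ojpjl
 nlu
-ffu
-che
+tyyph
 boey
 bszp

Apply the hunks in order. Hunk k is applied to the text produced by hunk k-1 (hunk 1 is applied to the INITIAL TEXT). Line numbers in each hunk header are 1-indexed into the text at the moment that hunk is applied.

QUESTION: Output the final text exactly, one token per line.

Answer: mzgo
gmd
rfkw
rjbdn
ojpjl
nlu
tyyph
boey
bszp

Derivation:
Hunk 1: at line 3 remove [odpf,snvna,tfzrk] add [ojpjl,nlu] -> 9 lines: mzgo gmd rfkw rjbdn ojpjl nlu ffu bxhp bszp
Hunk 2: at line 7 remove [bxhp] add [che,boey] -> 10 lines: mzgo gmd rfkw rjbdn ojpjl nlu ffu che boey bszp
Hunk 3: at line 5 remove [ffu,che] add [tyyph] -> 9 lines: mzgo gmd rfkw rjbdn ojpjl nlu tyyph boey bszp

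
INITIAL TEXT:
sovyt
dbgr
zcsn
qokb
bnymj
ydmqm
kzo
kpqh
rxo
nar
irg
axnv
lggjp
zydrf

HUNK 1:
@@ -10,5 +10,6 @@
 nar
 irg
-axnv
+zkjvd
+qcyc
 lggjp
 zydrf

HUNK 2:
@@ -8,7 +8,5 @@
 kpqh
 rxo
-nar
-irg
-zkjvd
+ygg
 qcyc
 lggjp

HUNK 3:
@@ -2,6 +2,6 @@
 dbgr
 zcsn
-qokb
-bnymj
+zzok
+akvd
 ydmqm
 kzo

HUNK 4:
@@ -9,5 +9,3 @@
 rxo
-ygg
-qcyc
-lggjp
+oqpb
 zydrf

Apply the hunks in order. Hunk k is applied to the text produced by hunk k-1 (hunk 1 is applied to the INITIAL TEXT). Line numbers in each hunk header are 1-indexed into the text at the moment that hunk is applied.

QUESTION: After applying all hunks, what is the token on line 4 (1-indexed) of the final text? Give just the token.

Hunk 1: at line 10 remove [axnv] add [zkjvd,qcyc] -> 15 lines: sovyt dbgr zcsn qokb bnymj ydmqm kzo kpqh rxo nar irg zkjvd qcyc lggjp zydrf
Hunk 2: at line 8 remove [nar,irg,zkjvd] add [ygg] -> 13 lines: sovyt dbgr zcsn qokb bnymj ydmqm kzo kpqh rxo ygg qcyc lggjp zydrf
Hunk 3: at line 2 remove [qokb,bnymj] add [zzok,akvd] -> 13 lines: sovyt dbgr zcsn zzok akvd ydmqm kzo kpqh rxo ygg qcyc lggjp zydrf
Hunk 4: at line 9 remove [ygg,qcyc,lggjp] add [oqpb] -> 11 lines: sovyt dbgr zcsn zzok akvd ydmqm kzo kpqh rxo oqpb zydrf
Final line 4: zzok

Answer: zzok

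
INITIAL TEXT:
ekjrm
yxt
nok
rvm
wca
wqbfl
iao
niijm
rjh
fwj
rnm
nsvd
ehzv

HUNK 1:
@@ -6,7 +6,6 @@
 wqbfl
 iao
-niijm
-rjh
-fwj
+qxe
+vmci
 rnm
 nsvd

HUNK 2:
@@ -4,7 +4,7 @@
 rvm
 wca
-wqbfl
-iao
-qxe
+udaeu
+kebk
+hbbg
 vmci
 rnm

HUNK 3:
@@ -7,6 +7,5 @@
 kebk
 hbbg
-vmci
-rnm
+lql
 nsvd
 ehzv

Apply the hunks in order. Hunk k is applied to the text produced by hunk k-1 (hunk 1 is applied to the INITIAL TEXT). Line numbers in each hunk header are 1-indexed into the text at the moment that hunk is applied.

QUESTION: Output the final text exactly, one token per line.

Answer: ekjrm
yxt
nok
rvm
wca
udaeu
kebk
hbbg
lql
nsvd
ehzv

Derivation:
Hunk 1: at line 6 remove [niijm,rjh,fwj] add [qxe,vmci] -> 12 lines: ekjrm yxt nok rvm wca wqbfl iao qxe vmci rnm nsvd ehzv
Hunk 2: at line 4 remove [wqbfl,iao,qxe] add [udaeu,kebk,hbbg] -> 12 lines: ekjrm yxt nok rvm wca udaeu kebk hbbg vmci rnm nsvd ehzv
Hunk 3: at line 7 remove [vmci,rnm] add [lql] -> 11 lines: ekjrm yxt nok rvm wca udaeu kebk hbbg lql nsvd ehzv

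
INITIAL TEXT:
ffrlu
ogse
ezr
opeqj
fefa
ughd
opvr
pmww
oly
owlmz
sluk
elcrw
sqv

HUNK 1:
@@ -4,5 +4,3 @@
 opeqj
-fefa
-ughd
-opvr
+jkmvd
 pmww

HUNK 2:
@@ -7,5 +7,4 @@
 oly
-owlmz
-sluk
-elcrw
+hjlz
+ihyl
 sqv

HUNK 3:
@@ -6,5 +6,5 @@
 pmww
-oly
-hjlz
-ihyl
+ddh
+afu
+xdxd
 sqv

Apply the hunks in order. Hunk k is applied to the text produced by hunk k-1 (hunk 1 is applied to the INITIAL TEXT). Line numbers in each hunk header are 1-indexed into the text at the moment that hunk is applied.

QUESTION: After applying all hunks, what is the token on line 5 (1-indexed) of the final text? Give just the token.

Hunk 1: at line 4 remove [fefa,ughd,opvr] add [jkmvd] -> 11 lines: ffrlu ogse ezr opeqj jkmvd pmww oly owlmz sluk elcrw sqv
Hunk 2: at line 7 remove [owlmz,sluk,elcrw] add [hjlz,ihyl] -> 10 lines: ffrlu ogse ezr opeqj jkmvd pmww oly hjlz ihyl sqv
Hunk 3: at line 6 remove [oly,hjlz,ihyl] add [ddh,afu,xdxd] -> 10 lines: ffrlu ogse ezr opeqj jkmvd pmww ddh afu xdxd sqv
Final line 5: jkmvd

Answer: jkmvd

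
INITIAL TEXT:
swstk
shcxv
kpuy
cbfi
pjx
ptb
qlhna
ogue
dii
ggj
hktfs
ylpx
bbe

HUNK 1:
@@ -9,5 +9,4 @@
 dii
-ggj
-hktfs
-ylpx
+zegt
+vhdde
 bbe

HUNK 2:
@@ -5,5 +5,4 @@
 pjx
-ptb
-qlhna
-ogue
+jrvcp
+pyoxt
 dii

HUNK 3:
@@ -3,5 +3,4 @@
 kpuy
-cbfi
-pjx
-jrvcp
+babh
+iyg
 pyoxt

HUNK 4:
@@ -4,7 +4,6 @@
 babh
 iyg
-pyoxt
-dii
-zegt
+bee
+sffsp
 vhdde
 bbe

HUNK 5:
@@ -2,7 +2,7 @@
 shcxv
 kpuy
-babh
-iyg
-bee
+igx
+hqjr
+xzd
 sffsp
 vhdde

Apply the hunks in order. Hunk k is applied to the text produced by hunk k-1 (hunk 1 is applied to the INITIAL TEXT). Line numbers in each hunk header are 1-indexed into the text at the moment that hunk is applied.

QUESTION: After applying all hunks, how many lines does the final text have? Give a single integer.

Answer: 9

Derivation:
Hunk 1: at line 9 remove [ggj,hktfs,ylpx] add [zegt,vhdde] -> 12 lines: swstk shcxv kpuy cbfi pjx ptb qlhna ogue dii zegt vhdde bbe
Hunk 2: at line 5 remove [ptb,qlhna,ogue] add [jrvcp,pyoxt] -> 11 lines: swstk shcxv kpuy cbfi pjx jrvcp pyoxt dii zegt vhdde bbe
Hunk 3: at line 3 remove [cbfi,pjx,jrvcp] add [babh,iyg] -> 10 lines: swstk shcxv kpuy babh iyg pyoxt dii zegt vhdde bbe
Hunk 4: at line 4 remove [pyoxt,dii,zegt] add [bee,sffsp] -> 9 lines: swstk shcxv kpuy babh iyg bee sffsp vhdde bbe
Hunk 5: at line 2 remove [babh,iyg,bee] add [igx,hqjr,xzd] -> 9 lines: swstk shcxv kpuy igx hqjr xzd sffsp vhdde bbe
Final line count: 9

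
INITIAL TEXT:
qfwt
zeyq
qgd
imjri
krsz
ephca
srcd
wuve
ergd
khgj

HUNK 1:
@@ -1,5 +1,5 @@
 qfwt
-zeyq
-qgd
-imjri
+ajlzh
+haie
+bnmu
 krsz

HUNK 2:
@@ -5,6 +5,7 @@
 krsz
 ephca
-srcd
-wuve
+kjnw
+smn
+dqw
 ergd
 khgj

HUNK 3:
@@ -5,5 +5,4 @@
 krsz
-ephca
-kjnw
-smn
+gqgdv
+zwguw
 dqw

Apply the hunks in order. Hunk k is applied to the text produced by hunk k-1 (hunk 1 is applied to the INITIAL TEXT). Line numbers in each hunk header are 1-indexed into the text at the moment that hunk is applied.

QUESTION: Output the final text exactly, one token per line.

Hunk 1: at line 1 remove [zeyq,qgd,imjri] add [ajlzh,haie,bnmu] -> 10 lines: qfwt ajlzh haie bnmu krsz ephca srcd wuve ergd khgj
Hunk 2: at line 5 remove [srcd,wuve] add [kjnw,smn,dqw] -> 11 lines: qfwt ajlzh haie bnmu krsz ephca kjnw smn dqw ergd khgj
Hunk 3: at line 5 remove [ephca,kjnw,smn] add [gqgdv,zwguw] -> 10 lines: qfwt ajlzh haie bnmu krsz gqgdv zwguw dqw ergd khgj

Answer: qfwt
ajlzh
haie
bnmu
krsz
gqgdv
zwguw
dqw
ergd
khgj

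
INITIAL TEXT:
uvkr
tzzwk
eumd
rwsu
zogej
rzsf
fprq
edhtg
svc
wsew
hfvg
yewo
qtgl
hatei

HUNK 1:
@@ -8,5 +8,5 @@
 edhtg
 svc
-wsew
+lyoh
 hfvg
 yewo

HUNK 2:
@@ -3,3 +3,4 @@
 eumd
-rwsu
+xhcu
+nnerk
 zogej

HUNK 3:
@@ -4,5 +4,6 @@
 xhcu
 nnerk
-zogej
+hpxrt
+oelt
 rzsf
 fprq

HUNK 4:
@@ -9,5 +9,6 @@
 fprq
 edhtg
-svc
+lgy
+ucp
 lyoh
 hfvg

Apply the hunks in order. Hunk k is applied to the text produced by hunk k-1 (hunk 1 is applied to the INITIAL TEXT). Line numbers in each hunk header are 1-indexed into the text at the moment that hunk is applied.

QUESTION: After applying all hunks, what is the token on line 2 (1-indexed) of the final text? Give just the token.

Hunk 1: at line 8 remove [wsew] add [lyoh] -> 14 lines: uvkr tzzwk eumd rwsu zogej rzsf fprq edhtg svc lyoh hfvg yewo qtgl hatei
Hunk 2: at line 3 remove [rwsu] add [xhcu,nnerk] -> 15 lines: uvkr tzzwk eumd xhcu nnerk zogej rzsf fprq edhtg svc lyoh hfvg yewo qtgl hatei
Hunk 3: at line 4 remove [zogej] add [hpxrt,oelt] -> 16 lines: uvkr tzzwk eumd xhcu nnerk hpxrt oelt rzsf fprq edhtg svc lyoh hfvg yewo qtgl hatei
Hunk 4: at line 9 remove [svc] add [lgy,ucp] -> 17 lines: uvkr tzzwk eumd xhcu nnerk hpxrt oelt rzsf fprq edhtg lgy ucp lyoh hfvg yewo qtgl hatei
Final line 2: tzzwk

Answer: tzzwk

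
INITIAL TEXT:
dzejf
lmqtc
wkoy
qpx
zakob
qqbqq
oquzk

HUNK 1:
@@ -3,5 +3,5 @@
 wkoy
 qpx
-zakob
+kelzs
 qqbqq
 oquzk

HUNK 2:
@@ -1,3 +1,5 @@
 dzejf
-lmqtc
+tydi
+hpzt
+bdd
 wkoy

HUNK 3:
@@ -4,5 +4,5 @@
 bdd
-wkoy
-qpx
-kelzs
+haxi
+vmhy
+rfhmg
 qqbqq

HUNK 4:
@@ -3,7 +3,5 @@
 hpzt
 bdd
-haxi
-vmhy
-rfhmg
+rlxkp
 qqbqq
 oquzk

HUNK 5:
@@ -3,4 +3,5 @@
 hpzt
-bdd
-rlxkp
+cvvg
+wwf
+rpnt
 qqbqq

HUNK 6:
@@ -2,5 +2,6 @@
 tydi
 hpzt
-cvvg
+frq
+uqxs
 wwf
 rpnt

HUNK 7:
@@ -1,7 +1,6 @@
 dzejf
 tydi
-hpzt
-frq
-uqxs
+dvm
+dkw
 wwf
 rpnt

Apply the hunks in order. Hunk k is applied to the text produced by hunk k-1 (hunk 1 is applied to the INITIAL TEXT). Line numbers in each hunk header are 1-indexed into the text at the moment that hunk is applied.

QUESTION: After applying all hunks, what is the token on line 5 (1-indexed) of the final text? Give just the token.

Answer: wwf

Derivation:
Hunk 1: at line 3 remove [zakob] add [kelzs] -> 7 lines: dzejf lmqtc wkoy qpx kelzs qqbqq oquzk
Hunk 2: at line 1 remove [lmqtc] add [tydi,hpzt,bdd] -> 9 lines: dzejf tydi hpzt bdd wkoy qpx kelzs qqbqq oquzk
Hunk 3: at line 4 remove [wkoy,qpx,kelzs] add [haxi,vmhy,rfhmg] -> 9 lines: dzejf tydi hpzt bdd haxi vmhy rfhmg qqbqq oquzk
Hunk 4: at line 3 remove [haxi,vmhy,rfhmg] add [rlxkp] -> 7 lines: dzejf tydi hpzt bdd rlxkp qqbqq oquzk
Hunk 5: at line 3 remove [bdd,rlxkp] add [cvvg,wwf,rpnt] -> 8 lines: dzejf tydi hpzt cvvg wwf rpnt qqbqq oquzk
Hunk 6: at line 2 remove [cvvg] add [frq,uqxs] -> 9 lines: dzejf tydi hpzt frq uqxs wwf rpnt qqbqq oquzk
Hunk 7: at line 1 remove [hpzt,frq,uqxs] add [dvm,dkw] -> 8 lines: dzejf tydi dvm dkw wwf rpnt qqbqq oquzk
Final line 5: wwf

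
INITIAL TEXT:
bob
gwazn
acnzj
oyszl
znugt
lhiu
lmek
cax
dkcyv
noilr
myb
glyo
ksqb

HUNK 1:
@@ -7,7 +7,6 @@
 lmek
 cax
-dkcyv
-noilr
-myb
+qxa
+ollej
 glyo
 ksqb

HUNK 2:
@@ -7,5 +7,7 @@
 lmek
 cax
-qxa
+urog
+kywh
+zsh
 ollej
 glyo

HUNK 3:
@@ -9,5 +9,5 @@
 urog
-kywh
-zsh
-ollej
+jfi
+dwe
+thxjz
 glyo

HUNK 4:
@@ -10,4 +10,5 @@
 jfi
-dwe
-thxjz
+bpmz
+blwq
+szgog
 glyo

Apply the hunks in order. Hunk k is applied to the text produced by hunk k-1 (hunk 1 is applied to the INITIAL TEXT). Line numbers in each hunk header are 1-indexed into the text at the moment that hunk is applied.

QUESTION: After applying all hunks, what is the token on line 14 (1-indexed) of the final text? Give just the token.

Answer: glyo

Derivation:
Hunk 1: at line 7 remove [dkcyv,noilr,myb] add [qxa,ollej] -> 12 lines: bob gwazn acnzj oyszl znugt lhiu lmek cax qxa ollej glyo ksqb
Hunk 2: at line 7 remove [qxa] add [urog,kywh,zsh] -> 14 lines: bob gwazn acnzj oyszl znugt lhiu lmek cax urog kywh zsh ollej glyo ksqb
Hunk 3: at line 9 remove [kywh,zsh,ollej] add [jfi,dwe,thxjz] -> 14 lines: bob gwazn acnzj oyszl znugt lhiu lmek cax urog jfi dwe thxjz glyo ksqb
Hunk 4: at line 10 remove [dwe,thxjz] add [bpmz,blwq,szgog] -> 15 lines: bob gwazn acnzj oyszl znugt lhiu lmek cax urog jfi bpmz blwq szgog glyo ksqb
Final line 14: glyo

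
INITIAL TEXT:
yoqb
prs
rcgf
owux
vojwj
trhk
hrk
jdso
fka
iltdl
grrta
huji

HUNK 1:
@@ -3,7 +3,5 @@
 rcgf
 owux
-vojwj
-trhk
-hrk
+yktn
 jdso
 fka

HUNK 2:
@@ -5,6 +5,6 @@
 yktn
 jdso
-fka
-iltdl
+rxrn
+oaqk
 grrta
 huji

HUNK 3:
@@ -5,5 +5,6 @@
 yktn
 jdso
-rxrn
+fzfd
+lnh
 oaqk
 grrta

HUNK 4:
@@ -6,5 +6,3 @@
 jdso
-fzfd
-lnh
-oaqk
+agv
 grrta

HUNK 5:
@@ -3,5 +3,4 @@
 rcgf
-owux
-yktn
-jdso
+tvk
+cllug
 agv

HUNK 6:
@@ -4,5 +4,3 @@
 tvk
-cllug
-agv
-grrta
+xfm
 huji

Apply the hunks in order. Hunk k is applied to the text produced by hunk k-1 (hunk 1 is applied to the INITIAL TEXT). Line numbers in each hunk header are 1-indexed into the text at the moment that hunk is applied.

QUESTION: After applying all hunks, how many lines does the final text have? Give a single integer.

Answer: 6

Derivation:
Hunk 1: at line 3 remove [vojwj,trhk,hrk] add [yktn] -> 10 lines: yoqb prs rcgf owux yktn jdso fka iltdl grrta huji
Hunk 2: at line 5 remove [fka,iltdl] add [rxrn,oaqk] -> 10 lines: yoqb prs rcgf owux yktn jdso rxrn oaqk grrta huji
Hunk 3: at line 5 remove [rxrn] add [fzfd,lnh] -> 11 lines: yoqb prs rcgf owux yktn jdso fzfd lnh oaqk grrta huji
Hunk 4: at line 6 remove [fzfd,lnh,oaqk] add [agv] -> 9 lines: yoqb prs rcgf owux yktn jdso agv grrta huji
Hunk 5: at line 3 remove [owux,yktn,jdso] add [tvk,cllug] -> 8 lines: yoqb prs rcgf tvk cllug agv grrta huji
Hunk 6: at line 4 remove [cllug,agv,grrta] add [xfm] -> 6 lines: yoqb prs rcgf tvk xfm huji
Final line count: 6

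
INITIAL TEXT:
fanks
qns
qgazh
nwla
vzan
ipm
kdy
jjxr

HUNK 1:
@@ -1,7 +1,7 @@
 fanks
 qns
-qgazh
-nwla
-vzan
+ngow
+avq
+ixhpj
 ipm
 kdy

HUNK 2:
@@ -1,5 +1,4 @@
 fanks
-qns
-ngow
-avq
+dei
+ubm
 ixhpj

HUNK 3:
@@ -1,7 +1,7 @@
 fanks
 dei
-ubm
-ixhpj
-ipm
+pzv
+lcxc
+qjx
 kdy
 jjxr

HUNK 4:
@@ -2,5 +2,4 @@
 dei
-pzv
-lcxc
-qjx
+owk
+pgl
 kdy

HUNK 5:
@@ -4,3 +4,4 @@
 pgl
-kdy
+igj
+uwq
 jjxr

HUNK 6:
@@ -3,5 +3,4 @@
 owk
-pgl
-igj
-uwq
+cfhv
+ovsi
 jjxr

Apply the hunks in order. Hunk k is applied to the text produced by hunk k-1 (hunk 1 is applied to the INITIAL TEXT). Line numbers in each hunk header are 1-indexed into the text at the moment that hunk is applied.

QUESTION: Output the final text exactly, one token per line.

Hunk 1: at line 1 remove [qgazh,nwla,vzan] add [ngow,avq,ixhpj] -> 8 lines: fanks qns ngow avq ixhpj ipm kdy jjxr
Hunk 2: at line 1 remove [qns,ngow,avq] add [dei,ubm] -> 7 lines: fanks dei ubm ixhpj ipm kdy jjxr
Hunk 3: at line 1 remove [ubm,ixhpj,ipm] add [pzv,lcxc,qjx] -> 7 lines: fanks dei pzv lcxc qjx kdy jjxr
Hunk 4: at line 2 remove [pzv,lcxc,qjx] add [owk,pgl] -> 6 lines: fanks dei owk pgl kdy jjxr
Hunk 5: at line 4 remove [kdy] add [igj,uwq] -> 7 lines: fanks dei owk pgl igj uwq jjxr
Hunk 6: at line 3 remove [pgl,igj,uwq] add [cfhv,ovsi] -> 6 lines: fanks dei owk cfhv ovsi jjxr

Answer: fanks
dei
owk
cfhv
ovsi
jjxr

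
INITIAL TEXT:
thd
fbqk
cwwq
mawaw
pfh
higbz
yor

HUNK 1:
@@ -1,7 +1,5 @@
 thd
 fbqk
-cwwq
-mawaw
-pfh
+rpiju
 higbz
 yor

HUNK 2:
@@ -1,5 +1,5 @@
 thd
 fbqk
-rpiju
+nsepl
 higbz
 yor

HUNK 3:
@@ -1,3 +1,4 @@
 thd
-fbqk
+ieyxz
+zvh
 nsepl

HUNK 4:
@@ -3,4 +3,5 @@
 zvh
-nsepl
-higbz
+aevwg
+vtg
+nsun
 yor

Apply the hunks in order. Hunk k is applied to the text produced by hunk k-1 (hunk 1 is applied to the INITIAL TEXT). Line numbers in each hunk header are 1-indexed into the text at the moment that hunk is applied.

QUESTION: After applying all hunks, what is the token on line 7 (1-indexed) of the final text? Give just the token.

Answer: yor

Derivation:
Hunk 1: at line 1 remove [cwwq,mawaw,pfh] add [rpiju] -> 5 lines: thd fbqk rpiju higbz yor
Hunk 2: at line 1 remove [rpiju] add [nsepl] -> 5 lines: thd fbqk nsepl higbz yor
Hunk 3: at line 1 remove [fbqk] add [ieyxz,zvh] -> 6 lines: thd ieyxz zvh nsepl higbz yor
Hunk 4: at line 3 remove [nsepl,higbz] add [aevwg,vtg,nsun] -> 7 lines: thd ieyxz zvh aevwg vtg nsun yor
Final line 7: yor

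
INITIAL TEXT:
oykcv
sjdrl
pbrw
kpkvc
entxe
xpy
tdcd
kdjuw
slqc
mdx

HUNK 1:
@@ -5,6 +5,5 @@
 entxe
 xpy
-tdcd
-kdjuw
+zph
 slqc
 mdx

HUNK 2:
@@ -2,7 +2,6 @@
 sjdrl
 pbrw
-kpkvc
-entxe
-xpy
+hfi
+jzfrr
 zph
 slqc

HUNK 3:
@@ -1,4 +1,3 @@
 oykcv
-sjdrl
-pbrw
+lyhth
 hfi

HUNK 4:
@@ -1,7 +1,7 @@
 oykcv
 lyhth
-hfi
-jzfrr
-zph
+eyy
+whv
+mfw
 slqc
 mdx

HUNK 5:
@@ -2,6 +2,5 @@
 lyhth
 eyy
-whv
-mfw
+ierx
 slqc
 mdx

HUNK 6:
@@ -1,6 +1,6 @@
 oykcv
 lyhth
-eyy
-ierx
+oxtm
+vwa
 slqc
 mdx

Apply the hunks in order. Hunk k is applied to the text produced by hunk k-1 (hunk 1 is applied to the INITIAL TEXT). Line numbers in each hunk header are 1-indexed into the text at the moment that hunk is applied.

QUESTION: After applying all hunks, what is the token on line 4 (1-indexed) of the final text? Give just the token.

Hunk 1: at line 5 remove [tdcd,kdjuw] add [zph] -> 9 lines: oykcv sjdrl pbrw kpkvc entxe xpy zph slqc mdx
Hunk 2: at line 2 remove [kpkvc,entxe,xpy] add [hfi,jzfrr] -> 8 lines: oykcv sjdrl pbrw hfi jzfrr zph slqc mdx
Hunk 3: at line 1 remove [sjdrl,pbrw] add [lyhth] -> 7 lines: oykcv lyhth hfi jzfrr zph slqc mdx
Hunk 4: at line 1 remove [hfi,jzfrr,zph] add [eyy,whv,mfw] -> 7 lines: oykcv lyhth eyy whv mfw slqc mdx
Hunk 5: at line 2 remove [whv,mfw] add [ierx] -> 6 lines: oykcv lyhth eyy ierx slqc mdx
Hunk 6: at line 1 remove [eyy,ierx] add [oxtm,vwa] -> 6 lines: oykcv lyhth oxtm vwa slqc mdx
Final line 4: vwa

Answer: vwa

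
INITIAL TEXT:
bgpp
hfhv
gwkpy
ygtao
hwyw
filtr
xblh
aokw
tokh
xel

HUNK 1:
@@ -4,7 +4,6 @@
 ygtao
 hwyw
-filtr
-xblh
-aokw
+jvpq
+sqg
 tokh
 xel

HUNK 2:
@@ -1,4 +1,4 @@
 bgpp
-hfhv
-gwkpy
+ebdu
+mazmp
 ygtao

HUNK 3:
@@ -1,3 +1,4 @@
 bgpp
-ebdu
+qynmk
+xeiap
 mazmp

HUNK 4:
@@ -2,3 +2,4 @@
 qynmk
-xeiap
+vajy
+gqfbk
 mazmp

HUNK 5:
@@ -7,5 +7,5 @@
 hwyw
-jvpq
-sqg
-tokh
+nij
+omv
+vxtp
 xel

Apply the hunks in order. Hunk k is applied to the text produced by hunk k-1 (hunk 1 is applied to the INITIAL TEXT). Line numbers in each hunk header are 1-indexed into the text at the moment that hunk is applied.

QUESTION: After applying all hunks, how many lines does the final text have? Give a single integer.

Hunk 1: at line 4 remove [filtr,xblh,aokw] add [jvpq,sqg] -> 9 lines: bgpp hfhv gwkpy ygtao hwyw jvpq sqg tokh xel
Hunk 2: at line 1 remove [hfhv,gwkpy] add [ebdu,mazmp] -> 9 lines: bgpp ebdu mazmp ygtao hwyw jvpq sqg tokh xel
Hunk 3: at line 1 remove [ebdu] add [qynmk,xeiap] -> 10 lines: bgpp qynmk xeiap mazmp ygtao hwyw jvpq sqg tokh xel
Hunk 4: at line 2 remove [xeiap] add [vajy,gqfbk] -> 11 lines: bgpp qynmk vajy gqfbk mazmp ygtao hwyw jvpq sqg tokh xel
Hunk 5: at line 7 remove [jvpq,sqg,tokh] add [nij,omv,vxtp] -> 11 lines: bgpp qynmk vajy gqfbk mazmp ygtao hwyw nij omv vxtp xel
Final line count: 11

Answer: 11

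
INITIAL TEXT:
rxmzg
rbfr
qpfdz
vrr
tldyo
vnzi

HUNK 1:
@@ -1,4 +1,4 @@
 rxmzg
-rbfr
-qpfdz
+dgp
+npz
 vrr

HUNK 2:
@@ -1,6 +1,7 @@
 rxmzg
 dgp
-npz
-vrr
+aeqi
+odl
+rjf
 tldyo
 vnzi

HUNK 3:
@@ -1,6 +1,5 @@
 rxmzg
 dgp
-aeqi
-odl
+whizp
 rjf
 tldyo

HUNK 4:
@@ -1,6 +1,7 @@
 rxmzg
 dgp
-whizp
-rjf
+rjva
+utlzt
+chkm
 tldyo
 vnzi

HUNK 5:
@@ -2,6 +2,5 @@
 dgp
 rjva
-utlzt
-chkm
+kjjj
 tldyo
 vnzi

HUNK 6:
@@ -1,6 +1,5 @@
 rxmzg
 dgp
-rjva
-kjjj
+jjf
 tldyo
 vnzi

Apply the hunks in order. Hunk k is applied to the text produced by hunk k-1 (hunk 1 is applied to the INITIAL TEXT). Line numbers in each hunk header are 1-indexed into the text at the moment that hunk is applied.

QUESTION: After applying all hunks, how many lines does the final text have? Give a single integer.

Answer: 5

Derivation:
Hunk 1: at line 1 remove [rbfr,qpfdz] add [dgp,npz] -> 6 lines: rxmzg dgp npz vrr tldyo vnzi
Hunk 2: at line 1 remove [npz,vrr] add [aeqi,odl,rjf] -> 7 lines: rxmzg dgp aeqi odl rjf tldyo vnzi
Hunk 3: at line 1 remove [aeqi,odl] add [whizp] -> 6 lines: rxmzg dgp whizp rjf tldyo vnzi
Hunk 4: at line 1 remove [whizp,rjf] add [rjva,utlzt,chkm] -> 7 lines: rxmzg dgp rjva utlzt chkm tldyo vnzi
Hunk 5: at line 2 remove [utlzt,chkm] add [kjjj] -> 6 lines: rxmzg dgp rjva kjjj tldyo vnzi
Hunk 6: at line 1 remove [rjva,kjjj] add [jjf] -> 5 lines: rxmzg dgp jjf tldyo vnzi
Final line count: 5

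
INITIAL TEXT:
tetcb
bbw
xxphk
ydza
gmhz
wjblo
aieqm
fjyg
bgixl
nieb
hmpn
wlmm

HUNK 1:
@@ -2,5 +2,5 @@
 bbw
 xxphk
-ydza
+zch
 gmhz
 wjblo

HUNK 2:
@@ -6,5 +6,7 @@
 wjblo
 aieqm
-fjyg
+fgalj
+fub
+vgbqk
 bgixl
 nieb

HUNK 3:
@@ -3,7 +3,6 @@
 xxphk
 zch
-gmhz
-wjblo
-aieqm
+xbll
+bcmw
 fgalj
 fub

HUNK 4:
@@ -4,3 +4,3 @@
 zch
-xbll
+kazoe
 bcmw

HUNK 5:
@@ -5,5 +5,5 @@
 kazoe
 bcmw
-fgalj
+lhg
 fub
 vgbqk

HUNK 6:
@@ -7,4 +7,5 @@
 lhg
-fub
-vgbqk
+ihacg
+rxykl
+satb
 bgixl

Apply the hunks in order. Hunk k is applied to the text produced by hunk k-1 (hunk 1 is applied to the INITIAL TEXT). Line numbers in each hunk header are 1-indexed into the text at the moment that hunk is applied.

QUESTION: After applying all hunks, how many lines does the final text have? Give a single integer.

Hunk 1: at line 2 remove [ydza] add [zch] -> 12 lines: tetcb bbw xxphk zch gmhz wjblo aieqm fjyg bgixl nieb hmpn wlmm
Hunk 2: at line 6 remove [fjyg] add [fgalj,fub,vgbqk] -> 14 lines: tetcb bbw xxphk zch gmhz wjblo aieqm fgalj fub vgbqk bgixl nieb hmpn wlmm
Hunk 3: at line 3 remove [gmhz,wjblo,aieqm] add [xbll,bcmw] -> 13 lines: tetcb bbw xxphk zch xbll bcmw fgalj fub vgbqk bgixl nieb hmpn wlmm
Hunk 4: at line 4 remove [xbll] add [kazoe] -> 13 lines: tetcb bbw xxphk zch kazoe bcmw fgalj fub vgbqk bgixl nieb hmpn wlmm
Hunk 5: at line 5 remove [fgalj] add [lhg] -> 13 lines: tetcb bbw xxphk zch kazoe bcmw lhg fub vgbqk bgixl nieb hmpn wlmm
Hunk 6: at line 7 remove [fub,vgbqk] add [ihacg,rxykl,satb] -> 14 lines: tetcb bbw xxphk zch kazoe bcmw lhg ihacg rxykl satb bgixl nieb hmpn wlmm
Final line count: 14

Answer: 14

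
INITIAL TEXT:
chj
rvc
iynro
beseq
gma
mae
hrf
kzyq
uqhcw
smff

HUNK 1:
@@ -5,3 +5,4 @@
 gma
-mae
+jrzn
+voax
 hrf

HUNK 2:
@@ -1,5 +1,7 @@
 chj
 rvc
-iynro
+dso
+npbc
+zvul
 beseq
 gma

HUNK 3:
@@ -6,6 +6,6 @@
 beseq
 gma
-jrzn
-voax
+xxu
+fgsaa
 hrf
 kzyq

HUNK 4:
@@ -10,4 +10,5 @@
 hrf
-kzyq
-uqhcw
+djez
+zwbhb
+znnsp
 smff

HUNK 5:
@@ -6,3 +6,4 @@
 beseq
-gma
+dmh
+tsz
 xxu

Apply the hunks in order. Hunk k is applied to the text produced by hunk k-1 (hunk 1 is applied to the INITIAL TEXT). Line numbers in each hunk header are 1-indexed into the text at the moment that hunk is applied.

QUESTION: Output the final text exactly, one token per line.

Hunk 1: at line 5 remove [mae] add [jrzn,voax] -> 11 lines: chj rvc iynro beseq gma jrzn voax hrf kzyq uqhcw smff
Hunk 2: at line 1 remove [iynro] add [dso,npbc,zvul] -> 13 lines: chj rvc dso npbc zvul beseq gma jrzn voax hrf kzyq uqhcw smff
Hunk 3: at line 6 remove [jrzn,voax] add [xxu,fgsaa] -> 13 lines: chj rvc dso npbc zvul beseq gma xxu fgsaa hrf kzyq uqhcw smff
Hunk 4: at line 10 remove [kzyq,uqhcw] add [djez,zwbhb,znnsp] -> 14 lines: chj rvc dso npbc zvul beseq gma xxu fgsaa hrf djez zwbhb znnsp smff
Hunk 5: at line 6 remove [gma] add [dmh,tsz] -> 15 lines: chj rvc dso npbc zvul beseq dmh tsz xxu fgsaa hrf djez zwbhb znnsp smff

Answer: chj
rvc
dso
npbc
zvul
beseq
dmh
tsz
xxu
fgsaa
hrf
djez
zwbhb
znnsp
smff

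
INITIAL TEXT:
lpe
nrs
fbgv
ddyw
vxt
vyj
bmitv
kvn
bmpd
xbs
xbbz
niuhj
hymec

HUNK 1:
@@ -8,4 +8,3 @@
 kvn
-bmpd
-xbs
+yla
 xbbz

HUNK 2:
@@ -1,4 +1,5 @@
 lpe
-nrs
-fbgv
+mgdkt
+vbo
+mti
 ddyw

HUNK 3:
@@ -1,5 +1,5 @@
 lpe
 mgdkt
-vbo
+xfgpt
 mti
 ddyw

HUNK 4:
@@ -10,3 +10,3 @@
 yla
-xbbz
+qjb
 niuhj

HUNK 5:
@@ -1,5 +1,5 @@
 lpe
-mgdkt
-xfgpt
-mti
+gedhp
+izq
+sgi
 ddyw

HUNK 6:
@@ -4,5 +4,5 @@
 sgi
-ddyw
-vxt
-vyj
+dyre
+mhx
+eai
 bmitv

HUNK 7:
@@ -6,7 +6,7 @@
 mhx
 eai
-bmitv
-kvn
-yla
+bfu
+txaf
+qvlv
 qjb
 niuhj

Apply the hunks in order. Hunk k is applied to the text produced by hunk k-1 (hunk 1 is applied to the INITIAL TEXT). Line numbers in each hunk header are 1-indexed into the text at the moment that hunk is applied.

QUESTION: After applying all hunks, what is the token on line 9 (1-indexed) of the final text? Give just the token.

Hunk 1: at line 8 remove [bmpd,xbs] add [yla] -> 12 lines: lpe nrs fbgv ddyw vxt vyj bmitv kvn yla xbbz niuhj hymec
Hunk 2: at line 1 remove [nrs,fbgv] add [mgdkt,vbo,mti] -> 13 lines: lpe mgdkt vbo mti ddyw vxt vyj bmitv kvn yla xbbz niuhj hymec
Hunk 3: at line 1 remove [vbo] add [xfgpt] -> 13 lines: lpe mgdkt xfgpt mti ddyw vxt vyj bmitv kvn yla xbbz niuhj hymec
Hunk 4: at line 10 remove [xbbz] add [qjb] -> 13 lines: lpe mgdkt xfgpt mti ddyw vxt vyj bmitv kvn yla qjb niuhj hymec
Hunk 5: at line 1 remove [mgdkt,xfgpt,mti] add [gedhp,izq,sgi] -> 13 lines: lpe gedhp izq sgi ddyw vxt vyj bmitv kvn yla qjb niuhj hymec
Hunk 6: at line 4 remove [ddyw,vxt,vyj] add [dyre,mhx,eai] -> 13 lines: lpe gedhp izq sgi dyre mhx eai bmitv kvn yla qjb niuhj hymec
Hunk 7: at line 6 remove [bmitv,kvn,yla] add [bfu,txaf,qvlv] -> 13 lines: lpe gedhp izq sgi dyre mhx eai bfu txaf qvlv qjb niuhj hymec
Final line 9: txaf

Answer: txaf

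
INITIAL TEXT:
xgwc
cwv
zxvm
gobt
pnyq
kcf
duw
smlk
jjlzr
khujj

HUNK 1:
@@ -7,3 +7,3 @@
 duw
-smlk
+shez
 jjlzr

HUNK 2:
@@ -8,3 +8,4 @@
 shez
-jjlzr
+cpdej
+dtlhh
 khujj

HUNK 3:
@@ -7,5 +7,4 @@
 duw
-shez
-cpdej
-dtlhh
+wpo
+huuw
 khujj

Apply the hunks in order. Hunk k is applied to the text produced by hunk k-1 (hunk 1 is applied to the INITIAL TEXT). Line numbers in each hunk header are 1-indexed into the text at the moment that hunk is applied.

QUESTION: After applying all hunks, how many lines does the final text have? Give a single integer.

Hunk 1: at line 7 remove [smlk] add [shez] -> 10 lines: xgwc cwv zxvm gobt pnyq kcf duw shez jjlzr khujj
Hunk 2: at line 8 remove [jjlzr] add [cpdej,dtlhh] -> 11 lines: xgwc cwv zxvm gobt pnyq kcf duw shez cpdej dtlhh khujj
Hunk 3: at line 7 remove [shez,cpdej,dtlhh] add [wpo,huuw] -> 10 lines: xgwc cwv zxvm gobt pnyq kcf duw wpo huuw khujj
Final line count: 10

Answer: 10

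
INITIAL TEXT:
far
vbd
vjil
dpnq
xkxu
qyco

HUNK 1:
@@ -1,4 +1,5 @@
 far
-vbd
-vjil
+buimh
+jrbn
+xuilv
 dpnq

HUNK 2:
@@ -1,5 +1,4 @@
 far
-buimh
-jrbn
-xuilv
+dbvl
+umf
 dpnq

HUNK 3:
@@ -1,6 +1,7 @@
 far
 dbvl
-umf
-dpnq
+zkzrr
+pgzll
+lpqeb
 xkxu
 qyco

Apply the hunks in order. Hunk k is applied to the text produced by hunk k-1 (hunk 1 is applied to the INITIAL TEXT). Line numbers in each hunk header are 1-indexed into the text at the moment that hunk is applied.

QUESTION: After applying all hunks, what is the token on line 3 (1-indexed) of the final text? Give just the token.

Answer: zkzrr

Derivation:
Hunk 1: at line 1 remove [vbd,vjil] add [buimh,jrbn,xuilv] -> 7 lines: far buimh jrbn xuilv dpnq xkxu qyco
Hunk 2: at line 1 remove [buimh,jrbn,xuilv] add [dbvl,umf] -> 6 lines: far dbvl umf dpnq xkxu qyco
Hunk 3: at line 1 remove [umf,dpnq] add [zkzrr,pgzll,lpqeb] -> 7 lines: far dbvl zkzrr pgzll lpqeb xkxu qyco
Final line 3: zkzrr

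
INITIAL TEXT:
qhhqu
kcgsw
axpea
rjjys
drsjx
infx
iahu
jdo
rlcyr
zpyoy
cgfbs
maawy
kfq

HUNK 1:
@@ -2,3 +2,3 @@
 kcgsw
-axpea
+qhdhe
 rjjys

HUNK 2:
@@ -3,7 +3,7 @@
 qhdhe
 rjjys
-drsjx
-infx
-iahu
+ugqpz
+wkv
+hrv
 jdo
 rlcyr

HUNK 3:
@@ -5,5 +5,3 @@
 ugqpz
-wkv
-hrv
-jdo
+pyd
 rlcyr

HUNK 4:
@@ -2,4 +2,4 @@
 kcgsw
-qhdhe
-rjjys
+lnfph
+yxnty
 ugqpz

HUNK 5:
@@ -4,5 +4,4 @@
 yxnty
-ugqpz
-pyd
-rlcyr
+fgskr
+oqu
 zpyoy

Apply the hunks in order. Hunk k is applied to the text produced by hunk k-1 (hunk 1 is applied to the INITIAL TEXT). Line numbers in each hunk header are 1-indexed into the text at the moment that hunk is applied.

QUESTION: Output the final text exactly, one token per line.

Hunk 1: at line 2 remove [axpea] add [qhdhe] -> 13 lines: qhhqu kcgsw qhdhe rjjys drsjx infx iahu jdo rlcyr zpyoy cgfbs maawy kfq
Hunk 2: at line 3 remove [drsjx,infx,iahu] add [ugqpz,wkv,hrv] -> 13 lines: qhhqu kcgsw qhdhe rjjys ugqpz wkv hrv jdo rlcyr zpyoy cgfbs maawy kfq
Hunk 3: at line 5 remove [wkv,hrv,jdo] add [pyd] -> 11 lines: qhhqu kcgsw qhdhe rjjys ugqpz pyd rlcyr zpyoy cgfbs maawy kfq
Hunk 4: at line 2 remove [qhdhe,rjjys] add [lnfph,yxnty] -> 11 lines: qhhqu kcgsw lnfph yxnty ugqpz pyd rlcyr zpyoy cgfbs maawy kfq
Hunk 5: at line 4 remove [ugqpz,pyd,rlcyr] add [fgskr,oqu] -> 10 lines: qhhqu kcgsw lnfph yxnty fgskr oqu zpyoy cgfbs maawy kfq

Answer: qhhqu
kcgsw
lnfph
yxnty
fgskr
oqu
zpyoy
cgfbs
maawy
kfq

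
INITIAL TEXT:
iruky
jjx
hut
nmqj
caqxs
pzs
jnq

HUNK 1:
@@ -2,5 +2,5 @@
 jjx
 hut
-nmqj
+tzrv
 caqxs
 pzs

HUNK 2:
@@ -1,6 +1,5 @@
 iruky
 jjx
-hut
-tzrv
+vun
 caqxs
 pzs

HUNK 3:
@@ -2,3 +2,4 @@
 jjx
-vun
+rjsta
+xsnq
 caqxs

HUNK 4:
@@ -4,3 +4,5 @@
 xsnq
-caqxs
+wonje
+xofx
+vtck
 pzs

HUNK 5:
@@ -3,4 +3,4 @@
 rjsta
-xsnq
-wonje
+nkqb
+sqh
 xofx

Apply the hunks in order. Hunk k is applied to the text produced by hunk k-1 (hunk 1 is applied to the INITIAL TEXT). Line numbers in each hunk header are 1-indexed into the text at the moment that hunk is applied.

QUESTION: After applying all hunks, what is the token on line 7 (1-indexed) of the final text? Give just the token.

Answer: vtck

Derivation:
Hunk 1: at line 2 remove [nmqj] add [tzrv] -> 7 lines: iruky jjx hut tzrv caqxs pzs jnq
Hunk 2: at line 1 remove [hut,tzrv] add [vun] -> 6 lines: iruky jjx vun caqxs pzs jnq
Hunk 3: at line 2 remove [vun] add [rjsta,xsnq] -> 7 lines: iruky jjx rjsta xsnq caqxs pzs jnq
Hunk 4: at line 4 remove [caqxs] add [wonje,xofx,vtck] -> 9 lines: iruky jjx rjsta xsnq wonje xofx vtck pzs jnq
Hunk 5: at line 3 remove [xsnq,wonje] add [nkqb,sqh] -> 9 lines: iruky jjx rjsta nkqb sqh xofx vtck pzs jnq
Final line 7: vtck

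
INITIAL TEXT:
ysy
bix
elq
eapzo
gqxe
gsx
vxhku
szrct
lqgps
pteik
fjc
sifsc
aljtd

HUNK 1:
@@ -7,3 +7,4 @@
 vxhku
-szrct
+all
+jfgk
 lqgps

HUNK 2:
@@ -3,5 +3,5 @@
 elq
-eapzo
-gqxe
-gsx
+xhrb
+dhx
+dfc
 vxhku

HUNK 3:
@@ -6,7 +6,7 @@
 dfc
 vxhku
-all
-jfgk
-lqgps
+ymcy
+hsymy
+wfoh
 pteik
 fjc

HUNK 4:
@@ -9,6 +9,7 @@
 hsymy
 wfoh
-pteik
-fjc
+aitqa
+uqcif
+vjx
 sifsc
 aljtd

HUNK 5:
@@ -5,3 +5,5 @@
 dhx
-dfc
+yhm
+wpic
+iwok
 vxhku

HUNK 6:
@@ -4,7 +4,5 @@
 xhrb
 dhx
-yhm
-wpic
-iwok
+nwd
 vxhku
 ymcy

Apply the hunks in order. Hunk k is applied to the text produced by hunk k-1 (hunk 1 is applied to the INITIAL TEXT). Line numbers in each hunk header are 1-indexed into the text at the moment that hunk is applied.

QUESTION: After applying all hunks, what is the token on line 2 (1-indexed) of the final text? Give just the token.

Hunk 1: at line 7 remove [szrct] add [all,jfgk] -> 14 lines: ysy bix elq eapzo gqxe gsx vxhku all jfgk lqgps pteik fjc sifsc aljtd
Hunk 2: at line 3 remove [eapzo,gqxe,gsx] add [xhrb,dhx,dfc] -> 14 lines: ysy bix elq xhrb dhx dfc vxhku all jfgk lqgps pteik fjc sifsc aljtd
Hunk 3: at line 6 remove [all,jfgk,lqgps] add [ymcy,hsymy,wfoh] -> 14 lines: ysy bix elq xhrb dhx dfc vxhku ymcy hsymy wfoh pteik fjc sifsc aljtd
Hunk 4: at line 9 remove [pteik,fjc] add [aitqa,uqcif,vjx] -> 15 lines: ysy bix elq xhrb dhx dfc vxhku ymcy hsymy wfoh aitqa uqcif vjx sifsc aljtd
Hunk 5: at line 5 remove [dfc] add [yhm,wpic,iwok] -> 17 lines: ysy bix elq xhrb dhx yhm wpic iwok vxhku ymcy hsymy wfoh aitqa uqcif vjx sifsc aljtd
Hunk 6: at line 4 remove [yhm,wpic,iwok] add [nwd] -> 15 lines: ysy bix elq xhrb dhx nwd vxhku ymcy hsymy wfoh aitqa uqcif vjx sifsc aljtd
Final line 2: bix

Answer: bix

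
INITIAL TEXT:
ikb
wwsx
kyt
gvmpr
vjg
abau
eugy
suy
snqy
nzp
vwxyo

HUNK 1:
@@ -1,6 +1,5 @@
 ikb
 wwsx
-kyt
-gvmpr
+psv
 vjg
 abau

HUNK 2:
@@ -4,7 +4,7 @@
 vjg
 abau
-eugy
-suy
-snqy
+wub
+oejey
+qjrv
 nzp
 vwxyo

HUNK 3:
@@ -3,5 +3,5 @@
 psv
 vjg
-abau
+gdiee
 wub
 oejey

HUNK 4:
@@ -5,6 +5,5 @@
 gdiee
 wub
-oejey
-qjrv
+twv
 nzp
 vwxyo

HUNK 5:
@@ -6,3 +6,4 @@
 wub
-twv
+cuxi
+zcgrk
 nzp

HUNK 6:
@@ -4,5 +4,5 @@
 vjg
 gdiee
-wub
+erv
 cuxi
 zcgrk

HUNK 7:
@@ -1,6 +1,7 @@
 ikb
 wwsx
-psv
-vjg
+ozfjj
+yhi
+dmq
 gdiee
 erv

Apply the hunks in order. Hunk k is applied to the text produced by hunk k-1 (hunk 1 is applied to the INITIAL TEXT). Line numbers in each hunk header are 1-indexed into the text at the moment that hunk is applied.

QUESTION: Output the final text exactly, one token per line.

Hunk 1: at line 1 remove [kyt,gvmpr] add [psv] -> 10 lines: ikb wwsx psv vjg abau eugy suy snqy nzp vwxyo
Hunk 2: at line 4 remove [eugy,suy,snqy] add [wub,oejey,qjrv] -> 10 lines: ikb wwsx psv vjg abau wub oejey qjrv nzp vwxyo
Hunk 3: at line 3 remove [abau] add [gdiee] -> 10 lines: ikb wwsx psv vjg gdiee wub oejey qjrv nzp vwxyo
Hunk 4: at line 5 remove [oejey,qjrv] add [twv] -> 9 lines: ikb wwsx psv vjg gdiee wub twv nzp vwxyo
Hunk 5: at line 6 remove [twv] add [cuxi,zcgrk] -> 10 lines: ikb wwsx psv vjg gdiee wub cuxi zcgrk nzp vwxyo
Hunk 6: at line 4 remove [wub] add [erv] -> 10 lines: ikb wwsx psv vjg gdiee erv cuxi zcgrk nzp vwxyo
Hunk 7: at line 1 remove [psv,vjg] add [ozfjj,yhi,dmq] -> 11 lines: ikb wwsx ozfjj yhi dmq gdiee erv cuxi zcgrk nzp vwxyo

Answer: ikb
wwsx
ozfjj
yhi
dmq
gdiee
erv
cuxi
zcgrk
nzp
vwxyo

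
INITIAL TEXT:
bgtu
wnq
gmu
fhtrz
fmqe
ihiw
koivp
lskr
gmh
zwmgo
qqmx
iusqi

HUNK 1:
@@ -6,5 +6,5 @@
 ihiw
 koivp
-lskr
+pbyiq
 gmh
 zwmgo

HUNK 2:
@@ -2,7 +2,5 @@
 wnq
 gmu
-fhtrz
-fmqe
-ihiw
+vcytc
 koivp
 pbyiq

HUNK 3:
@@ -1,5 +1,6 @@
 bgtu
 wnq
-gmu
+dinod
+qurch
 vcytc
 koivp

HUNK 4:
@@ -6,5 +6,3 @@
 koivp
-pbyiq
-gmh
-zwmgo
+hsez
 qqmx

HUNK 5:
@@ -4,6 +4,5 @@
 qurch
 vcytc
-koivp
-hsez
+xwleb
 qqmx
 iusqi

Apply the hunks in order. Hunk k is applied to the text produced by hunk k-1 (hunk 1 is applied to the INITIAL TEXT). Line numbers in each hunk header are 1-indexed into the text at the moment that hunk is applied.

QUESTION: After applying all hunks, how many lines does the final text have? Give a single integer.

Answer: 8

Derivation:
Hunk 1: at line 6 remove [lskr] add [pbyiq] -> 12 lines: bgtu wnq gmu fhtrz fmqe ihiw koivp pbyiq gmh zwmgo qqmx iusqi
Hunk 2: at line 2 remove [fhtrz,fmqe,ihiw] add [vcytc] -> 10 lines: bgtu wnq gmu vcytc koivp pbyiq gmh zwmgo qqmx iusqi
Hunk 3: at line 1 remove [gmu] add [dinod,qurch] -> 11 lines: bgtu wnq dinod qurch vcytc koivp pbyiq gmh zwmgo qqmx iusqi
Hunk 4: at line 6 remove [pbyiq,gmh,zwmgo] add [hsez] -> 9 lines: bgtu wnq dinod qurch vcytc koivp hsez qqmx iusqi
Hunk 5: at line 4 remove [koivp,hsez] add [xwleb] -> 8 lines: bgtu wnq dinod qurch vcytc xwleb qqmx iusqi
Final line count: 8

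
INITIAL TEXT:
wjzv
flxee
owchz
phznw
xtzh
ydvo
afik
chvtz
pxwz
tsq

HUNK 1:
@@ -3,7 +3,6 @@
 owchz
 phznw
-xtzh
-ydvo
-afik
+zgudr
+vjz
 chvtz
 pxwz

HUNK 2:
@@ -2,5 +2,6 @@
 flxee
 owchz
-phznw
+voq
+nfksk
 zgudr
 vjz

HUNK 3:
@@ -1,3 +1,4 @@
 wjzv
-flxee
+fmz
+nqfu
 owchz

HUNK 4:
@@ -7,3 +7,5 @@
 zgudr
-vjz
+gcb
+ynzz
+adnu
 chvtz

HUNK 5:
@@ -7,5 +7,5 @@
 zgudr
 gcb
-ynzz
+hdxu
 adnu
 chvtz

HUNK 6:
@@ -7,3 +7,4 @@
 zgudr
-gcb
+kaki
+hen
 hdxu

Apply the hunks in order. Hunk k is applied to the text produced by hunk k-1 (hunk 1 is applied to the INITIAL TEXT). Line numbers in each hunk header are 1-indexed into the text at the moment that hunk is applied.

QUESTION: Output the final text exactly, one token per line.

Answer: wjzv
fmz
nqfu
owchz
voq
nfksk
zgudr
kaki
hen
hdxu
adnu
chvtz
pxwz
tsq

Derivation:
Hunk 1: at line 3 remove [xtzh,ydvo,afik] add [zgudr,vjz] -> 9 lines: wjzv flxee owchz phznw zgudr vjz chvtz pxwz tsq
Hunk 2: at line 2 remove [phznw] add [voq,nfksk] -> 10 lines: wjzv flxee owchz voq nfksk zgudr vjz chvtz pxwz tsq
Hunk 3: at line 1 remove [flxee] add [fmz,nqfu] -> 11 lines: wjzv fmz nqfu owchz voq nfksk zgudr vjz chvtz pxwz tsq
Hunk 4: at line 7 remove [vjz] add [gcb,ynzz,adnu] -> 13 lines: wjzv fmz nqfu owchz voq nfksk zgudr gcb ynzz adnu chvtz pxwz tsq
Hunk 5: at line 7 remove [ynzz] add [hdxu] -> 13 lines: wjzv fmz nqfu owchz voq nfksk zgudr gcb hdxu adnu chvtz pxwz tsq
Hunk 6: at line 7 remove [gcb] add [kaki,hen] -> 14 lines: wjzv fmz nqfu owchz voq nfksk zgudr kaki hen hdxu adnu chvtz pxwz tsq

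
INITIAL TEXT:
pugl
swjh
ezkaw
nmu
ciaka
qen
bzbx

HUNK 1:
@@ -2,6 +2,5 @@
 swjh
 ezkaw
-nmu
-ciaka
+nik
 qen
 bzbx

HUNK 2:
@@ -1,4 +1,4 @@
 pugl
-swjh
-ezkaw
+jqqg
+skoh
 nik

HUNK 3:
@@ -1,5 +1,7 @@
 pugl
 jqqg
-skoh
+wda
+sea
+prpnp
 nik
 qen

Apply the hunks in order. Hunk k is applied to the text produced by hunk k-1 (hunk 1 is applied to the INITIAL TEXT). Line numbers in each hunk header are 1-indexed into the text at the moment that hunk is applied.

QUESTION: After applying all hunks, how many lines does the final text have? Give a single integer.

Hunk 1: at line 2 remove [nmu,ciaka] add [nik] -> 6 lines: pugl swjh ezkaw nik qen bzbx
Hunk 2: at line 1 remove [swjh,ezkaw] add [jqqg,skoh] -> 6 lines: pugl jqqg skoh nik qen bzbx
Hunk 3: at line 1 remove [skoh] add [wda,sea,prpnp] -> 8 lines: pugl jqqg wda sea prpnp nik qen bzbx
Final line count: 8

Answer: 8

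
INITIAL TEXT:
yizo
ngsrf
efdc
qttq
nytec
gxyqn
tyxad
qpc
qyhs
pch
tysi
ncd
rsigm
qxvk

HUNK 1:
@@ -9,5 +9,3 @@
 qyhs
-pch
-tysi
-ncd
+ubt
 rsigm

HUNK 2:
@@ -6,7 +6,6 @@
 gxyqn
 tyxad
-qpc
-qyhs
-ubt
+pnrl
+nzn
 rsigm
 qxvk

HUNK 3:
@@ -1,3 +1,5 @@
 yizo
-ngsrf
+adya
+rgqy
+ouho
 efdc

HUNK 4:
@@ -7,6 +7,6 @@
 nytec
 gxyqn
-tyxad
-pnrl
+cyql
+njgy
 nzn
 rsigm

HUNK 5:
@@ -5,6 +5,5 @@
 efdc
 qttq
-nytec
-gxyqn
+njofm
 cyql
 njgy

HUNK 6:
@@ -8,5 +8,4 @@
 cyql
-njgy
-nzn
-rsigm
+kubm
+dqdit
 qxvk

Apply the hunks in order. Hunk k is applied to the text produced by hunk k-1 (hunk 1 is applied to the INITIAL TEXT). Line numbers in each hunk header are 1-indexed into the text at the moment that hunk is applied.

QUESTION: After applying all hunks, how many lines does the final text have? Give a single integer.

Hunk 1: at line 9 remove [pch,tysi,ncd] add [ubt] -> 12 lines: yizo ngsrf efdc qttq nytec gxyqn tyxad qpc qyhs ubt rsigm qxvk
Hunk 2: at line 6 remove [qpc,qyhs,ubt] add [pnrl,nzn] -> 11 lines: yizo ngsrf efdc qttq nytec gxyqn tyxad pnrl nzn rsigm qxvk
Hunk 3: at line 1 remove [ngsrf] add [adya,rgqy,ouho] -> 13 lines: yizo adya rgqy ouho efdc qttq nytec gxyqn tyxad pnrl nzn rsigm qxvk
Hunk 4: at line 7 remove [tyxad,pnrl] add [cyql,njgy] -> 13 lines: yizo adya rgqy ouho efdc qttq nytec gxyqn cyql njgy nzn rsigm qxvk
Hunk 5: at line 5 remove [nytec,gxyqn] add [njofm] -> 12 lines: yizo adya rgqy ouho efdc qttq njofm cyql njgy nzn rsigm qxvk
Hunk 6: at line 8 remove [njgy,nzn,rsigm] add [kubm,dqdit] -> 11 lines: yizo adya rgqy ouho efdc qttq njofm cyql kubm dqdit qxvk
Final line count: 11

Answer: 11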